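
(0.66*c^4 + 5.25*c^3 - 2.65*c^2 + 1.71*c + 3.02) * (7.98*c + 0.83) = 5.2668*c^5 + 42.4428*c^4 - 16.7895*c^3 + 11.4463*c^2 + 25.5189*c + 2.5066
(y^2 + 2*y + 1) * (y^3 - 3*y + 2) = y^5 + 2*y^4 - 2*y^3 - 4*y^2 + y + 2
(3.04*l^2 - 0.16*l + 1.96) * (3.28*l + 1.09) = 9.9712*l^3 + 2.7888*l^2 + 6.2544*l + 2.1364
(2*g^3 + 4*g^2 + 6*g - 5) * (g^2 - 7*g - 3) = 2*g^5 - 10*g^4 - 28*g^3 - 59*g^2 + 17*g + 15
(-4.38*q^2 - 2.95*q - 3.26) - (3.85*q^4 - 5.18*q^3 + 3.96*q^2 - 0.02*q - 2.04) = -3.85*q^4 + 5.18*q^3 - 8.34*q^2 - 2.93*q - 1.22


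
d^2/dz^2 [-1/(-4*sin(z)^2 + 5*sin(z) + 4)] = (64*sin(z)^4 - 60*sin(z)^3 - 7*sin(z)^2 + 100*sin(z) - 82)/(5*sin(z) + 4*cos(z)^2)^3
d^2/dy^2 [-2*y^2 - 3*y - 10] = -4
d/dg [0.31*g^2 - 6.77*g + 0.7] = 0.62*g - 6.77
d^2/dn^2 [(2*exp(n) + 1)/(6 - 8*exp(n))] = (-20*exp(n) - 15)*exp(n)/(64*exp(3*n) - 144*exp(2*n) + 108*exp(n) - 27)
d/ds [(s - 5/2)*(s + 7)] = 2*s + 9/2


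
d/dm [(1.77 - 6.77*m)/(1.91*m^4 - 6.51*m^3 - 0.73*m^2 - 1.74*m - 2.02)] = (38.7921*m^4 - 101.6682*m^3 + 29.626*m^2 + 2.5842*m + 16.7552)/(3.6481*m^8 - 24.8682*m^7 + 39.5915*m^6 + 2.8578*m^5 + 15.4713*m^4 + 28.8408*m^3 + 5.9768*m^2 + 7.0296*m + 4.0804)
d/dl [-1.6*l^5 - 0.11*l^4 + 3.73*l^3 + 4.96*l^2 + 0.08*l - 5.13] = -8.0*l^4 - 0.44*l^3 + 11.19*l^2 + 9.92*l + 0.08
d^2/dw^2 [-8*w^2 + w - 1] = -16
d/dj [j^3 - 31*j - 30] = 3*j^2 - 31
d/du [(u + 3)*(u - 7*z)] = 2*u - 7*z + 3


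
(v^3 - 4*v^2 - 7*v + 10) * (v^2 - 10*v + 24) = v^5 - 14*v^4 + 57*v^3 - 16*v^2 - 268*v + 240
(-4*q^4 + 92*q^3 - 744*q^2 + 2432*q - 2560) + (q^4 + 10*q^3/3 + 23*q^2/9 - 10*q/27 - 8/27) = -3*q^4 + 286*q^3/3 - 6673*q^2/9 + 65654*q/27 - 69128/27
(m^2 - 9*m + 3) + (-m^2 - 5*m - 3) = -14*m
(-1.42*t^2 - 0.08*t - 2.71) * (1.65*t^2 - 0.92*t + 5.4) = -2.343*t^4 + 1.1744*t^3 - 12.0659*t^2 + 2.0612*t - 14.634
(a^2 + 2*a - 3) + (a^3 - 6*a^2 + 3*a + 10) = a^3 - 5*a^2 + 5*a + 7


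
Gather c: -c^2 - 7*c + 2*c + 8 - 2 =-c^2 - 5*c + 6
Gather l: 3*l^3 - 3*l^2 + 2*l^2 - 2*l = 3*l^3 - l^2 - 2*l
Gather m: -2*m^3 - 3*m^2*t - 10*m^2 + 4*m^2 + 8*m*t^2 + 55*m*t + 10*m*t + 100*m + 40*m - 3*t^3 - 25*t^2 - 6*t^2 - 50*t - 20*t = -2*m^3 + m^2*(-3*t - 6) + m*(8*t^2 + 65*t + 140) - 3*t^3 - 31*t^2 - 70*t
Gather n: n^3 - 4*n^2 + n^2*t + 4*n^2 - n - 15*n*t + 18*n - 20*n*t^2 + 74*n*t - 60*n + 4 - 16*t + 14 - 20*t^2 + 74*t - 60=n^3 + n^2*t + n*(-20*t^2 + 59*t - 43) - 20*t^2 + 58*t - 42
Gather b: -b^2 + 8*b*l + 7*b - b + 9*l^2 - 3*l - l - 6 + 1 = -b^2 + b*(8*l + 6) + 9*l^2 - 4*l - 5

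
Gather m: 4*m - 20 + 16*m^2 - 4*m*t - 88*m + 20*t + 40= 16*m^2 + m*(-4*t - 84) + 20*t + 20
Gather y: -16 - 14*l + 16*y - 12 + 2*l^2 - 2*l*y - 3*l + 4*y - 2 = 2*l^2 - 17*l + y*(20 - 2*l) - 30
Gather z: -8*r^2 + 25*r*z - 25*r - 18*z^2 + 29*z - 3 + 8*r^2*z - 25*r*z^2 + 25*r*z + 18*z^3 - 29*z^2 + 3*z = -8*r^2 - 25*r + 18*z^3 + z^2*(-25*r - 47) + z*(8*r^2 + 50*r + 32) - 3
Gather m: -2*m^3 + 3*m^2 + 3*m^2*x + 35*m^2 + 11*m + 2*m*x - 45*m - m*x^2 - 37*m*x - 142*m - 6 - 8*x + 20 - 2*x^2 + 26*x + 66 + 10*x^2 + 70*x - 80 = -2*m^3 + m^2*(3*x + 38) + m*(-x^2 - 35*x - 176) + 8*x^2 + 88*x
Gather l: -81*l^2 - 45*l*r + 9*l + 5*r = -81*l^2 + l*(9 - 45*r) + 5*r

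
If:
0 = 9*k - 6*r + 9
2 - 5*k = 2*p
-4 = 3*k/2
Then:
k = -8/3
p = 23/3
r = -5/2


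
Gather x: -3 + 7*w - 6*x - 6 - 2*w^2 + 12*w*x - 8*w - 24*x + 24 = -2*w^2 - w + x*(12*w - 30) + 15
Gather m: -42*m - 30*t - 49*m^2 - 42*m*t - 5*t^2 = -49*m^2 + m*(-42*t - 42) - 5*t^2 - 30*t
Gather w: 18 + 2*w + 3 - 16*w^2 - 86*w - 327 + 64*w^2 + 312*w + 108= 48*w^2 + 228*w - 198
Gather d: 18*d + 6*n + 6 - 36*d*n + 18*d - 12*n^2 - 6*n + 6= d*(36 - 36*n) - 12*n^2 + 12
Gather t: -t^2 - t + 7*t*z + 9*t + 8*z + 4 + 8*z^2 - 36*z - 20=-t^2 + t*(7*z + 8) + 8*z^2 - 28*z - 16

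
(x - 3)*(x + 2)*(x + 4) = x^3 + 3*x^2 - 10*x - 24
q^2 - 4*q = q*(q - 4)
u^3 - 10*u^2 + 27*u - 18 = (u - 6)*(u - 3)*(u - 1)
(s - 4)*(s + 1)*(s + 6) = s^3 + 3*s^2 - 22*s - 24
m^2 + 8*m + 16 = (m + 4)^2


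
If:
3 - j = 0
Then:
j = 3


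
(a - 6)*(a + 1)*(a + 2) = a^3 - 3*a^2 - 16*a - 12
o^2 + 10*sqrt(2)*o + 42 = (o + 3*sqrt(2))*(o + 7*sqrt(2))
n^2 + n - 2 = (n - 1)*(n + 2)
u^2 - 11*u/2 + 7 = (u - 7/2)*(u - 2)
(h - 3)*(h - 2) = h^2 - 5*h + 6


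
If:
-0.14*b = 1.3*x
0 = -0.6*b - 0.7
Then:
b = -1.17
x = 0.13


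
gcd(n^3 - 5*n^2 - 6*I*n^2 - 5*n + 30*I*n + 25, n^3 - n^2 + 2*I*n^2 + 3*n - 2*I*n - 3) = n - I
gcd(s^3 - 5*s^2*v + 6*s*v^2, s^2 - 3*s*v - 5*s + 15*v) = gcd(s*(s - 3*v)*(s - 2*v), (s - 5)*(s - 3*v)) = s - 3*v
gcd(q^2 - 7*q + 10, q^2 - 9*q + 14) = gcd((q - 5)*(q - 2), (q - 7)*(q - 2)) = q - 2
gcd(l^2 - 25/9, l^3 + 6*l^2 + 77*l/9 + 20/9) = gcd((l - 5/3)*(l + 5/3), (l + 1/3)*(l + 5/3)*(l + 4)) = l + 5/3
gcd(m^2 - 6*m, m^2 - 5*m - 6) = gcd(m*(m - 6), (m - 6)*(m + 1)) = m - 6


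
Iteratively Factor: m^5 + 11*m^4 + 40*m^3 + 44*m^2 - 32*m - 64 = (m + 2)*(m^4 + 9*m^3 + 22*m^2 - 32) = (m + 2)*(m + 4)*(m^3 + 5*m^2 + 2*m - 8) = (m - 1)*(m + 2)*(m + 4)*(m^2 + 6*m + 8) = (m - 1)*(m + 2)^2*(m + 4)*(m + 4)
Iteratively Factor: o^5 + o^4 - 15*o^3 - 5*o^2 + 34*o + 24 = (o - 3)*(o^4 + 4*o^3 - 3*o^2 - 14*o - 8) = (o - 3)*(o + 4)*(o^3 - 3*o - 2) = (o - 3)*(o + 1)*(o + 4)*(o^2 - o - 2) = (o - 3)*(o + 1)^2*(o + 4)*(o - 2)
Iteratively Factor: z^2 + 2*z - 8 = (z + 4)*(z - 2)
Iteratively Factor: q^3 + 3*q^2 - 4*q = (q + 4)*(q^2 - q) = (q - 1)*(q + 4)*(q)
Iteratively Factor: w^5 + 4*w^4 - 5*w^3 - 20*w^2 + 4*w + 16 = (w + 4)*(w^4 - 5*w^2 + 4) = (w - 2)*(w + 4)*(w^3 + 2*w^2 - w - 2) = (w - 2)*(w + 2)*(w + 4)*(w^2 - 1) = (w - 2)*(w + 1)*(w + 2)*(w + 4)*(w - 1)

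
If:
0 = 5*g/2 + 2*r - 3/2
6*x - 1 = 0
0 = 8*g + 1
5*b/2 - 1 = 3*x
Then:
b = 3/5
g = -1/8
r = 29/32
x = 1/6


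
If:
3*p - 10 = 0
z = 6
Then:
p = 10/3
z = 6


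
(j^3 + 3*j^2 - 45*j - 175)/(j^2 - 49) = (j^2 + 10*j + 25)/(j + 7)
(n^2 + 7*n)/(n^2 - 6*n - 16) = n*(n + 7)/(n^2 - 6*n - 16)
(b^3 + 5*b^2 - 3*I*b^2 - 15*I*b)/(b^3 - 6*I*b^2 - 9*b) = (b + 5)/(b - 3*I)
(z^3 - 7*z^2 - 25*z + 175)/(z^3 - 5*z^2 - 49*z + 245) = (z + 5)/(z + 7)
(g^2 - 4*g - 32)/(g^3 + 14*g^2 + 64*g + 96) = (g - 8)/(g^2 + 10*g + 24)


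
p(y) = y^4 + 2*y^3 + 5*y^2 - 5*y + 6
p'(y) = 4*y^3 + 6*y^2 + 10*y - 5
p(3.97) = 438.50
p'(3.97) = 379.55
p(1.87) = 39.44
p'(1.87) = 60.84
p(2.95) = 161.84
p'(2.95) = 179.40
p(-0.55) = 10.02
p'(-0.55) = -9.35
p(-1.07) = 15.94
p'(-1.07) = -13.73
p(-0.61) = 10.59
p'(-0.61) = -9.78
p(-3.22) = 114.67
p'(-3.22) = -108.53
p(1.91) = 41.93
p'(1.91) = 63.86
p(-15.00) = 45081.00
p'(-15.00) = -12305.00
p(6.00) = 1884.00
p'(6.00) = 1135.00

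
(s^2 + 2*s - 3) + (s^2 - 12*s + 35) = 2*s^2 - 10*s + 32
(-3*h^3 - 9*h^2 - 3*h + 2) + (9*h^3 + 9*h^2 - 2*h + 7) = 6*h^3 - 5*h + 9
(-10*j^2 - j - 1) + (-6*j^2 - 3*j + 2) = -16*j^2 - 4*j + 1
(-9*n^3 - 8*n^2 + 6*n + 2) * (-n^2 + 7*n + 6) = 9*n^5 - 55*n^4 - 116*n^3 - 8*n^2 + 50*n + 12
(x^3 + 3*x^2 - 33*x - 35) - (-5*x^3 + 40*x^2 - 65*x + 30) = 6*x^3 - 37*x^2 + 32*x - 65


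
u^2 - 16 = (u - 4)*(u + 4)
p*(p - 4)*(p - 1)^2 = p^4 - 6*p^3 + 9*p^2 - 4*p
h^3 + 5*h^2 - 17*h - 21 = (h - 3)*(h + 1)*(h + 7)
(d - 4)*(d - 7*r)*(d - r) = d^3 - 8*d^2*r - 4*d^2 + 7*d*r^2 + 32*d*r - 28*r^2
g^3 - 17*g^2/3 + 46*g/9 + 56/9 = (g - 4)*(g - 7/3)*(g + 2/3)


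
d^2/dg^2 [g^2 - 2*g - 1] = 2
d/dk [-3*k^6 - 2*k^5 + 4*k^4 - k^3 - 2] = k^2*(-18*k^3 - 10*k^2 + 16*k - 3)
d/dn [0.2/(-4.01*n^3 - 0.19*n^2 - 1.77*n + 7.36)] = (2.406*n^2 + 0.076*n + 0.354)/(4.01*n^3 + 0.19*n^2 + 1.77*n - 7.36)^2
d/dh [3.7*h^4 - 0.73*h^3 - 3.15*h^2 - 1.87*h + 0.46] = 14.8*h^3 - 2.19*h^2 - 6.3*h - 1.87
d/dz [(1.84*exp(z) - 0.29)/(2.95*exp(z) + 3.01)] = 6.3939*exp(z)/(2.95*exp(z) + 3.01)^2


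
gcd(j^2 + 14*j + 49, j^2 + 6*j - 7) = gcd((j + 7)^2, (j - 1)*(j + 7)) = j + 7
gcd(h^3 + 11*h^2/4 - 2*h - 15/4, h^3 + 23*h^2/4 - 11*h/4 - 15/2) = h^2 - h/4 - 5/4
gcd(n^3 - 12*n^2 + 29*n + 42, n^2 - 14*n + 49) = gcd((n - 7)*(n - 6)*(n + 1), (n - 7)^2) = n - 7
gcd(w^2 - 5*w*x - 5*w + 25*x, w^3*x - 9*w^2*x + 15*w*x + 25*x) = w - 5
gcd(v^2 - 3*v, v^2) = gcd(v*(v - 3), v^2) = v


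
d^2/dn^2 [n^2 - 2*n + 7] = 2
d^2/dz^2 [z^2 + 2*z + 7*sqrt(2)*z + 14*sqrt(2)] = 2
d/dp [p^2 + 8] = 2*p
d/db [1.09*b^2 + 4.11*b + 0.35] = 2.18*b + 4.11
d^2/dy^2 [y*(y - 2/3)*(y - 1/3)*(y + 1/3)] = 12*y^2 - 4*y - 2/9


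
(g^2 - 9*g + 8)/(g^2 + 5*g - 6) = (g - 8)/(g + 6)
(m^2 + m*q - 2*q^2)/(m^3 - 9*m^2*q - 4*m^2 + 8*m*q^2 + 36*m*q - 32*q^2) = (-m - 2*q)/(-m^2 + 8*m*q + 4*m - 32*q)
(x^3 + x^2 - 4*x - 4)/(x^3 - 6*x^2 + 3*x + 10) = (x + 2)/(x - 5)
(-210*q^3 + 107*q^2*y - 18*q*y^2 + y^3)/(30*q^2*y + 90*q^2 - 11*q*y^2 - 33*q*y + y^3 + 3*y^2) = (-7*q + y)/(y + 3)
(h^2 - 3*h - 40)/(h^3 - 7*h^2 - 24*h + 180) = (h - 8)/(h^2 - 12*h + 36)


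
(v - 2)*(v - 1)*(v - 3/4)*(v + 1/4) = v^4 - 7*v^3/2 + 53*v^2/16 - 7*v/16 - 3/8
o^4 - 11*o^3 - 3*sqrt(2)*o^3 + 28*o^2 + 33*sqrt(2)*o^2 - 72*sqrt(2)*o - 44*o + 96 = (o - 8)*(o - 3)*(o - 2*sqrt(2))*(o - sqrt(2))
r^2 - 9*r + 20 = (r - 5)*(r - 4)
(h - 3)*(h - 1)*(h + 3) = h^3 - h^2 - 9*h + 9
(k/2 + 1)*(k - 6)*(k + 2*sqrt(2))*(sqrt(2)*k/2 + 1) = sqrt(2)*k^4/4 - sqrt(2)*k^3 + 3*k^3/2 - 6*k^2 - 2*sqrt(2)*k^2 - 18*k - 4*sqrt(2)*k - 12*sqrt(2)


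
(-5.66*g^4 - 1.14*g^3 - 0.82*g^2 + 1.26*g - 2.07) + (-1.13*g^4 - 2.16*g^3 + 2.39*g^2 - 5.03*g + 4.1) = -6.79*g^4 - 3.3*g^3 + 1.57*g^2 - 3.77*g + 2.03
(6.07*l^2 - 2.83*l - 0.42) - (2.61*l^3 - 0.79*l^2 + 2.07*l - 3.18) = -2.61*l^3 + 6.86*l^2 - 4.9*l + 2.76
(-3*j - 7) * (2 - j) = 3*j^2 + j - 14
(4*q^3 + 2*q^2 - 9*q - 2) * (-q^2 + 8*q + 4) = -4*q^5 + 30*q^4 + 41*q^3 - 62*q^2 - 52*q - 8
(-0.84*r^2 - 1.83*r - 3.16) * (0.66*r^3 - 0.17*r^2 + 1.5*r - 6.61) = -0.5544*r^5 - 1.065*r^4 - 3.0345*r^3 + 3.3446*r^2 + 7.3563*r + 20.8876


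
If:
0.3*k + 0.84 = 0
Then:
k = -2.80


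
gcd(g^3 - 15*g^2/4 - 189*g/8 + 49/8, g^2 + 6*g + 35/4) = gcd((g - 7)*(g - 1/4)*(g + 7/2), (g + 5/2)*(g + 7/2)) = g + 7/2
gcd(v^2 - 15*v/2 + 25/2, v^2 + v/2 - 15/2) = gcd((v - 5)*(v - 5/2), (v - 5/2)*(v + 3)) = v - 5/2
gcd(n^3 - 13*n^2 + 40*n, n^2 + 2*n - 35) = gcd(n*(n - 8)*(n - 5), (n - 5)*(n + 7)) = n - 5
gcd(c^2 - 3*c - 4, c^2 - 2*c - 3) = c + 1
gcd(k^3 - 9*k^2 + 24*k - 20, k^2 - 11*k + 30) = k - 5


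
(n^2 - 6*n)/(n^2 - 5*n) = (n - 6)/(n - 5)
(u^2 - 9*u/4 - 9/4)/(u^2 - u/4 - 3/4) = (u - 3)/(u - 1)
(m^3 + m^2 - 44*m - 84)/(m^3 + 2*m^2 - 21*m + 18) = (m^2 - 5*m - 14)/(m^2 - 4*m + 3)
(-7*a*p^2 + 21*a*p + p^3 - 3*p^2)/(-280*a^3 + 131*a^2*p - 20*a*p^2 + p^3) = p*(p - 3)/(40*a^2 - 13*a*p + p^2)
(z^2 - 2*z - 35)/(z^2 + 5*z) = (z - 7)/z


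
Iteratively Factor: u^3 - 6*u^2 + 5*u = (u)*(u^2 - 6*u + 5) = u*(u - 5)*(u - 1)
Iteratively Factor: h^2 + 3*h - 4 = (h - 1)*(h + 4)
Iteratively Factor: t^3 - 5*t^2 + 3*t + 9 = (t - 3)*(t^2 - 2*t - 3) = (t - 3)^2*(t + 1)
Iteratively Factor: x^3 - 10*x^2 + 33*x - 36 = (x - 3)*(x^2 - 7*x + 12) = (x - 3)^2*(x - 4)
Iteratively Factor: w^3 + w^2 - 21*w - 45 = (w - 5)*(w^2 + 6*w + 9) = (w - 5)*(w + 3)*(w + 3)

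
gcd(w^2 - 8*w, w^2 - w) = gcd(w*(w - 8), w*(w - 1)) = w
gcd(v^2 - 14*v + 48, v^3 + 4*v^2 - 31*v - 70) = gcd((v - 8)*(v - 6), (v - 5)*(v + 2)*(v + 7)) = 1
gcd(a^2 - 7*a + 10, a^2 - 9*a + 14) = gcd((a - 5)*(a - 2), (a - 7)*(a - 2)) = a - 2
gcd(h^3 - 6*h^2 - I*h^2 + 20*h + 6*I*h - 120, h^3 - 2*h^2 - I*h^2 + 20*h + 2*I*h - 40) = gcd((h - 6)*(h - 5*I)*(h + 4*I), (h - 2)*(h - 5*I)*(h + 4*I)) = h^2 - I*h + 20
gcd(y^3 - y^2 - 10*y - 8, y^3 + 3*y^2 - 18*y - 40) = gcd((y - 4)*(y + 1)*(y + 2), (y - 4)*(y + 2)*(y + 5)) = y^2 - 2*y - 8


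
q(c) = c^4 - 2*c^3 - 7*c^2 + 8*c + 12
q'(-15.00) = -14632.00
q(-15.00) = 55692.00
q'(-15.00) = -14632.00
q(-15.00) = 55692.00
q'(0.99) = -7.86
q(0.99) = 12.08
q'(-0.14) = 9.83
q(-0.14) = 10.75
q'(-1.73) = -6.45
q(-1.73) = -3.48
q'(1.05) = -8.68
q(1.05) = 11.58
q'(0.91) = -6.69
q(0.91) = 12.66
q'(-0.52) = 13.10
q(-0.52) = 6.30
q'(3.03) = 21.77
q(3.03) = 0.63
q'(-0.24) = 10.96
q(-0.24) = 9.71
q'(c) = 4*c^3 - 6*c^2 - 14*c + 8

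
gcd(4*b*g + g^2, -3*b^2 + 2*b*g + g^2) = 1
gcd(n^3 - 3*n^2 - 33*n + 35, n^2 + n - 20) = n + 5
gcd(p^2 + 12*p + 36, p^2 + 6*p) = p + 6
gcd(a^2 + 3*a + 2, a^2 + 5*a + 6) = a + 2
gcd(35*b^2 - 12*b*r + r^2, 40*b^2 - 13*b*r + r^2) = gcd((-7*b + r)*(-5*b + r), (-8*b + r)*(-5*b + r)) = -5*b + r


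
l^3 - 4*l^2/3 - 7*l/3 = l*(l - 7/3)*(l + 1)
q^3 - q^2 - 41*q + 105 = (q - 5)*(q - 3)*(q + 7)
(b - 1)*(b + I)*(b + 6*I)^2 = b^4 - b^3 + 13*I*b^3 - 48*b^2 - 13*I*b^2 + 48*b - 36*I*b + 36*I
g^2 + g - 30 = (g - 5)*(g + 6)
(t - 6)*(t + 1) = t^2 - 5*t - 6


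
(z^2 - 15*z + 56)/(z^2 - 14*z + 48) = (z - 7)/(z - 6)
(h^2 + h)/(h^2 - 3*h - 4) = h/(h - 4)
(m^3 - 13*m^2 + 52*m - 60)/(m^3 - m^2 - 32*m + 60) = (m - 6)/(m + 6)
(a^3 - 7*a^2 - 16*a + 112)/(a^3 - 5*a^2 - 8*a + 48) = (a^2 - 3*a - 28)/(a^2 - a - 12)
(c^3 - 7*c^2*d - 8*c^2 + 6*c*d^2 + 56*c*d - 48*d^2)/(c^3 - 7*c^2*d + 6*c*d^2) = (c - 8)/c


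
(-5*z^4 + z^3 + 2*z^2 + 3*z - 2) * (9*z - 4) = -45*z^5 + 29*z^4 + 14*z^3 + 19*z^2 - 30*z + 8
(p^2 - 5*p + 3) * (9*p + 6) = 9*p^3 - 39*p^2 - 3*p + 18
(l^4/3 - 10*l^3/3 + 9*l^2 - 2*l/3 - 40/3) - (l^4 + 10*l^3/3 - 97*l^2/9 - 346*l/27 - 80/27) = -2*l^4/3 - 20*l^3/3 + 178*l^2/9 + 328*l/27 - 280/27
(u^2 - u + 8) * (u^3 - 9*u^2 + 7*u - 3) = u^5 - 10*u^4 + 24*u^3 - 82*u^2 + 59*u - 24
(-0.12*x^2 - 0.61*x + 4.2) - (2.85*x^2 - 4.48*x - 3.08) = -2.97*x^2 + 3.87*x + 7.28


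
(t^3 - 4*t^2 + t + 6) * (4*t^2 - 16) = 4*t^5 - 16*t^4 - 12*t^3 + 88*t^2 - 16*t - 96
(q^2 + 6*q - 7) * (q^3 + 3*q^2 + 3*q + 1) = q^5 + 9*q^4 + 14*q^3 - 2*q^2 - 15*q - 7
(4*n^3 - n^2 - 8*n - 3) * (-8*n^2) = -32*n^5 + 8*n^4 + 64*n^3 + 24*n^2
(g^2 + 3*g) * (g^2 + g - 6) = g^4 + 4*g^3 - 3*g^2 - 18*g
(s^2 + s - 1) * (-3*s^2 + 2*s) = -3*s^4 - s^3 + 5*s^2 - 2*s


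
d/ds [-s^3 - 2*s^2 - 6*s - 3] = -3*s^2 - 4*s - 6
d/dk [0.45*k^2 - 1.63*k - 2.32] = 0.9*k - 1.63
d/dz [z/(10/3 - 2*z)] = 15/(2*(9*z^2 - 30*z + 25))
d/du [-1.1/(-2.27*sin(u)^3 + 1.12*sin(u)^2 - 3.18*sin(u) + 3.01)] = (-7.491*sin(u)^2 + 2.464*sin(u) - 3.498)*cos(u)/(2.27*sin(u)^3 - 1.12*sin(u)^2 + 3.18*sin(u) - 3.01)^2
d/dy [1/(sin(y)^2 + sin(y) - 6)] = -(2*sin(y) + 1)*cos(y)/(sin(y)^2 + sin(y) - 6)^2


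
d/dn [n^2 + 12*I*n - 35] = 2*n + 12*I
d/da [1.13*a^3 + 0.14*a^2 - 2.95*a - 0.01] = 3.39*a^2 + 0.28*a - 2.95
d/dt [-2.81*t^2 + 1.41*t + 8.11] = 1.41 - 5.62*t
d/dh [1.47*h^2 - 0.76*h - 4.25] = 2.94*h - 0.76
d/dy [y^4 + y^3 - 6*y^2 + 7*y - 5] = 4*y^3 + 3*y^2 - 12*y + 7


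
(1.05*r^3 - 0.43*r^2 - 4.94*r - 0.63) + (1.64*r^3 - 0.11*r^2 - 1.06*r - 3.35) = 2.69*r^3 - 0.54*r^2 - 6.0*r - 3.98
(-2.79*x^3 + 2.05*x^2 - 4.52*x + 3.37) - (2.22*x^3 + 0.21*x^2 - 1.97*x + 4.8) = -5.01*x^3 + 1.84*x^2 - 2.55*x - 1.43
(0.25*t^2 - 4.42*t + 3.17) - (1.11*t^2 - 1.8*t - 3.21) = -0.86*t^2 - 2.62*t + 6.38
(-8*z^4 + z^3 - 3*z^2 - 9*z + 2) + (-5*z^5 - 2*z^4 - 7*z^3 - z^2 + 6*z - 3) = -5*z^5 - 10*z^4 - 6*z^3 - 4*z^2 - 3*z - 1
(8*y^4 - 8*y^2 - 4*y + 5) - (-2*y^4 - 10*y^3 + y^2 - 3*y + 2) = 10*y^4 + 10*y^3 - 9*y^2 - y + 3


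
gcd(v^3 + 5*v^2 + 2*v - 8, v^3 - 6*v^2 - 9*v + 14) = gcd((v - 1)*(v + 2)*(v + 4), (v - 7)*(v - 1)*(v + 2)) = v^2 + v - 2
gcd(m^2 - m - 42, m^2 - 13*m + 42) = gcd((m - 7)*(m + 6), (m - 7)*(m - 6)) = m - 7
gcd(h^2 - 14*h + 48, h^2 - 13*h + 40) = h - 8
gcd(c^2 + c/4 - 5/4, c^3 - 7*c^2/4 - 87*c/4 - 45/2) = c + 5/4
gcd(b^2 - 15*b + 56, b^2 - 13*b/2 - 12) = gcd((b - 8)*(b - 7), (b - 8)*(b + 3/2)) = b - 8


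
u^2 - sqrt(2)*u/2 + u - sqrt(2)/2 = (u + 1)*(u - sqrt(2)/2)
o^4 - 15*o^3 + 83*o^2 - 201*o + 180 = (o - 5)*(o - 4)*(o - 3)^2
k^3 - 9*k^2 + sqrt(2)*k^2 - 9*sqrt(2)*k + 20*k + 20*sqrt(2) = (k - 5)*(k - 4)*(k + sqrt(2))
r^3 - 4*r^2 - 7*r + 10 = (r - 5)*(r - 1)*(r + 2)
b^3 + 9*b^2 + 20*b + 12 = (b + 1)*(b + 2)*(b + 6)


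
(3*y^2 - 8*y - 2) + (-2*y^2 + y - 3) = y^2 - 7*y - 5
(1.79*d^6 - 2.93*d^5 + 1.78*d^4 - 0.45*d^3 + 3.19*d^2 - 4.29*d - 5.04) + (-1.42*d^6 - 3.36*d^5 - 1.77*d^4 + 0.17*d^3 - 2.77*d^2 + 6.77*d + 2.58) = 0.37*d^6 - 6.29*d^5 + 0.01*d^4 - 0.28*d^3 + 0.42*d^2 + 2.48*d - 2.46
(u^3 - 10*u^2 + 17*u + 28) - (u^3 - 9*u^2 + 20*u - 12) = -u^2 - 3*u + 40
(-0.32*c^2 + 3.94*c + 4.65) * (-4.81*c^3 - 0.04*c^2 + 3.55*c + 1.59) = 1.5392*c^5 - 18.9386*c^4 - 23.6601*c^3 + 13.2922*c^2 + 22.7721*c + 7.3935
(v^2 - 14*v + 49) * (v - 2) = v^3 - 16*v^2 + 77*v - 98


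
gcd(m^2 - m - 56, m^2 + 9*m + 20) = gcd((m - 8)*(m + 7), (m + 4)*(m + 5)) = 1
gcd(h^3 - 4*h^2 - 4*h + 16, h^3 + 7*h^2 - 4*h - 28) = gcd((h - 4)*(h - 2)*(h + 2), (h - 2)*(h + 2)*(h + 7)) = h^2 - 4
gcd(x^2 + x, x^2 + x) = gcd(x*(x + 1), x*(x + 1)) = x^2 + x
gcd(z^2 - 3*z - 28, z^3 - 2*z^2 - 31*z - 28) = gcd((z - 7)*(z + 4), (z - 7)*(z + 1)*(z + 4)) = z^2 - 3*z - 28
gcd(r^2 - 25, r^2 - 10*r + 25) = r - 5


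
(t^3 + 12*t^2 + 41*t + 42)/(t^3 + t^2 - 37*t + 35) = (t^2 + 5*t + 6)/(t^2 - 6*t + 5)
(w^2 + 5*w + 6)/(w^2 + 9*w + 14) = (w + 3)/(w + 7)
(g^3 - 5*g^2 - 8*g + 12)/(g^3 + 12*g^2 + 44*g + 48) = (g^2 - 7*g + 6)/(g^2 + 10*g + 24)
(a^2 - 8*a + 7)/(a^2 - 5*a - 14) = (a - 1)/(a + 2)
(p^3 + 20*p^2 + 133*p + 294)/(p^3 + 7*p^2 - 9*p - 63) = (p^2 + 13*p + 42)/(p^2 - 9)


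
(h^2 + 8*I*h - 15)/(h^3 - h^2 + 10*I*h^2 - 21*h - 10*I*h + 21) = (h + 5*I)/(h^2 + h*(-1 + 7*I) - 7*I)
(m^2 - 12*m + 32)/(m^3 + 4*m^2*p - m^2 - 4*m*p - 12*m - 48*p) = (m - 8)/(m^2 + 4*m*p + 3*m + 12*p)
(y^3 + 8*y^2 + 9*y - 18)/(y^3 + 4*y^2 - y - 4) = (y^2 + 9*y + 18)/(y^2 + 5*y + 4)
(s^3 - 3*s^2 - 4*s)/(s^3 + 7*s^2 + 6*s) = (s - 4)/(s + 6)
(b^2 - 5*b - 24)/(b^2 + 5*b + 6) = (b - 8)/(b + 2)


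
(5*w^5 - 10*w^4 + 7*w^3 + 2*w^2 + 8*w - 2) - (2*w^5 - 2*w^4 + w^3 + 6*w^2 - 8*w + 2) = 3*w^5 - 8*w^4 + 6*w^3 - 4*w^2 + 16*w - 4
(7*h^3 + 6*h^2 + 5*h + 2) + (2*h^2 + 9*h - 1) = 7*h^3 + 8*h^2 + 14*h + 1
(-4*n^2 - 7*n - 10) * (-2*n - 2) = 8*n^3 + 22*n^2 + 34*n + 20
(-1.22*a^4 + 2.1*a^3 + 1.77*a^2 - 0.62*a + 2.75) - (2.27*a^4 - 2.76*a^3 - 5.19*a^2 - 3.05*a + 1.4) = -3.49*a^4 + 4.86*a^3 + 6.96*a^2 + 2.43*a + 1.35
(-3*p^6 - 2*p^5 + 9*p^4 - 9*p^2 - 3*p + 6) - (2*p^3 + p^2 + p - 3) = -3*p^6 - 2*p^5 + 9*p^4 - 2*p^3 - 10*p^2 - 4*p + 9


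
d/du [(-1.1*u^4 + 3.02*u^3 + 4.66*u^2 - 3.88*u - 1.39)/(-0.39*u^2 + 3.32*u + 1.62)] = (0.858*u^5 - 12.1338*u^4 + 12.9248*u^3 + 28.6352*u^2 + 14.0142*u - 1.6708)/(0.1521*u^4 - 2.5896*u^3 + 9.7588*u^2 + 10.7568*u + 2.6244)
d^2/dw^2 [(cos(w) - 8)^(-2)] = 2*(-8*cos(w) - cos(2*w) + 2)/(cos(w) - 8)^4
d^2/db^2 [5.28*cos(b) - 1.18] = -5.28*cos(b)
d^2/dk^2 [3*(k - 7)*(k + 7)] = 6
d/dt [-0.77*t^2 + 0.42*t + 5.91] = 0.42 - 1.54*t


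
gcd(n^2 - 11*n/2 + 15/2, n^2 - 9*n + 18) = n - 3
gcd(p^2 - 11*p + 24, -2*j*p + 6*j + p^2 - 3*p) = p - 3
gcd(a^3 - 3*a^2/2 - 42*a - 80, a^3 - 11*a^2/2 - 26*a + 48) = a^2 - 4*a - 32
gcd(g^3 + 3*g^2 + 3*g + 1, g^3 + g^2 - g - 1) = g^2 + 2*g + 1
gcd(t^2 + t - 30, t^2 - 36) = t + 6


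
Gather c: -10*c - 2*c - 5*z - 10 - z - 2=-12*c - 6*z - 12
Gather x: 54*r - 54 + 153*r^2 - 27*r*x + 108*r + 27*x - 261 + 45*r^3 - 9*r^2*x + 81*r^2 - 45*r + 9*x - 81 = 45*r^3 + 234*r^2 + 117*r + x*(-9*r^2 - 27*r + 36) - 396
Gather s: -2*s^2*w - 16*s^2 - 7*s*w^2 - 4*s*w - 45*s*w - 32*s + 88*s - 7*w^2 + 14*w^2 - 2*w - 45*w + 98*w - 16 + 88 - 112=s^2*(-2*w - 16) + s*(-7*w^2 - 49*w + 56) + 7*w^2 + 51*w - 40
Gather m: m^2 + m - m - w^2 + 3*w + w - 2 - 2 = m^2 - w^2 + 4*w - 4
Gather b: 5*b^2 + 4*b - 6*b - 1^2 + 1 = 5*b^2 - 2*b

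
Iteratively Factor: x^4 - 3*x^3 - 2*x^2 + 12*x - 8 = (x + 2)*(x^3 - 5*x^2 + 8*x - 4) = (x - 1)*(x + 2)*(x^2 - 4*x + 4) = (x - 2)*(x - 1)*(x + 2)*(x - 2)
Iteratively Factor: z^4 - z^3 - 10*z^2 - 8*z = (z + 1)*(z^3 - 2*z^2 - 8*z) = (z + 1)*(z + 2)*(z^2 - 4*z) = (z - 4)*(z + 1)*(z + 2)*(z)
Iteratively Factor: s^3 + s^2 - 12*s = (s)*(s^2 + s - 12) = s*(s + 4)*(s - 3)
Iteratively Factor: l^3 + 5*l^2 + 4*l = (l + 1)*(l^2 + 4*l) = l*(l + 1)*(l + 4)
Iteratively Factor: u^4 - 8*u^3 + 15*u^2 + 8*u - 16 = (u + 1)*(u^3 - 9*u^2 + 24*u - 16) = (u - 1)*(u + 1)*(u^2 - 8*u + 16) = (u - 4)*(u - 1)*(u + 1)*(u - 4)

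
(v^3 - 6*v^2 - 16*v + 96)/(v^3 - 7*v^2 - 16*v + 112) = (v - 6)/(v - 7)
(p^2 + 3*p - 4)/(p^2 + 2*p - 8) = (p - 1)/(p - 2)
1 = 1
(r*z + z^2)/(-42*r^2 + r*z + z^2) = z*(r + z)/(-42*r^2 + r*z + z^2)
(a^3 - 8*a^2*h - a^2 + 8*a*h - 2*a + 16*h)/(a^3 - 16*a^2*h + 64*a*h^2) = (a^2 - a - 2)/(a*(a - 8*h))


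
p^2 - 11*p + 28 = (p - 7)*(p - 4)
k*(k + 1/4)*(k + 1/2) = k^3 + 3*k^2/4 + k/8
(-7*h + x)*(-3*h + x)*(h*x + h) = 21*h^3*x + 21*h^3 - 10*h^2*x^2 - 10*h^2*x + h*x^3 + h*x^2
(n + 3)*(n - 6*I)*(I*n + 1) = I*n^3 + 7*n^2 + 3*I*n^2 + 21*n - 6*I*n - 18*I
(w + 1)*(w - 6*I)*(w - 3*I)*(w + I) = w^4 + w^3 - 8*I*w^3 - 9*w^2 - 8*I*w^2 - 9*w - 18*I*w - 18*I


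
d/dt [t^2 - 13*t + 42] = 2*t - 13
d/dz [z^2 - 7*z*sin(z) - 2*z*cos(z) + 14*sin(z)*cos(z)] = 2*z*sin(z) - 7*z*cos(z) + 2*z - 7*sin(z) - 2*cos(z) + 14*cos(2*z)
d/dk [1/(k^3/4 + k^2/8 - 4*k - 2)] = 16*(-3*k^2 - k + 16)/(2*k^3 + k^2 - 32*k - 16)^2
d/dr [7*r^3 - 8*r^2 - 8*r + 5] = 21*r^2 - 16*r - 8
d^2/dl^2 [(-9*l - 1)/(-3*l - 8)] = -414/(3*l + 8)^3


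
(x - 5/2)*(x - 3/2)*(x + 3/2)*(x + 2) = x^4 - x^3/2 - 29*x^2/4 + 9*x/8 + 45/4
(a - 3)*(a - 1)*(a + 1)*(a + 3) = a^4 - 10*a^2 + 9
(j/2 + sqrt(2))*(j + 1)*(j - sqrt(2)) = j^3/2 + j^2/2 + sqrt(2)*j^2/2 - 2*j + sqrt(2)*j/2 - 2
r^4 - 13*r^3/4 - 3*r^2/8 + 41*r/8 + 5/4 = (r - 5/2)*(r - 2)*(r + 1/4)*(r + 1)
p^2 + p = p*(p + 1)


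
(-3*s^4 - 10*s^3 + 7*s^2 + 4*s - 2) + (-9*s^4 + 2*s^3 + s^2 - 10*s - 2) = -12*s^4 - 8*s^3 + 8*s^2 - 6*s - 4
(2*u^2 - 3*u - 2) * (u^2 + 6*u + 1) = 2*u^4 + 9*u^3 - 18*u^2 - 15*u - 2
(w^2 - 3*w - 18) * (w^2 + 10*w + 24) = w^4 + 7*w^3 - 24*w^2 - 252*w - 432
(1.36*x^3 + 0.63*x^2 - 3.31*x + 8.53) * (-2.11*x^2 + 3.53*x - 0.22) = -2.8696*x^5 + 3.4715*x^4 + 8.9088*x^3 - 29.8212*x^2 + 30.8391*x - 1.8766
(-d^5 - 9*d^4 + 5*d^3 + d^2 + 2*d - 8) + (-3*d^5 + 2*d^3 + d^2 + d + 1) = -4*d^5 - 9*d^4 + 7*d^3 + 2*d^2 + 3*d - 7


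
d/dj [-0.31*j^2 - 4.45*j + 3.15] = -0.62*j - 4.45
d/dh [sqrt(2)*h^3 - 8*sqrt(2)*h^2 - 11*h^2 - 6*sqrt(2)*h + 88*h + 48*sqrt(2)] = 3*sqrt(2)*h^2 - 16*sqrt(2)*h - 22*h - 6*sqrt(2) + 88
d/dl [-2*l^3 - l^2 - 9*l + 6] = -6*l^2 - 2*l - 9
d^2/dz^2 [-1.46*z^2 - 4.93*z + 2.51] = -2.92000000000000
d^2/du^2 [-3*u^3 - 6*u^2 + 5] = -18*u - 12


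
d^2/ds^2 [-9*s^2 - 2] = -18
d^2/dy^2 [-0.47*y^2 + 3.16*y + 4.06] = -0.940000000000000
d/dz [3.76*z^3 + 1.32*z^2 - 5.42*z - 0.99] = 11.28*z^2 + 2.64*z - 5.42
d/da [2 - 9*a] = -9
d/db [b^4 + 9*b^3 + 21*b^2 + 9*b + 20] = 4*b^3 + 27*b^2 + 42*b + 9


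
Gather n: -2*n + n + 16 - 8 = 8 - n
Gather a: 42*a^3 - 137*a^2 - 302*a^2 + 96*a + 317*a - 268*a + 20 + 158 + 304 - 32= 42*a^3 - 439*a^2 + 145*a + 450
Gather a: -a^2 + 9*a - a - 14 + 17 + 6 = -a^2 + 8*a + 9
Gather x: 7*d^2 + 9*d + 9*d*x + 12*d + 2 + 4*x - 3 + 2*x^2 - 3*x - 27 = 7*d^2 + 21*d + 2*x^2 + x*(9*d + 1) - 28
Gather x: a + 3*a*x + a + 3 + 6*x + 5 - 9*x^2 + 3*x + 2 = 2*a - 9*x^2 + x*(3*a + 9) + 10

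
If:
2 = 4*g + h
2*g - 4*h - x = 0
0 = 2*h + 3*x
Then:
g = 10/23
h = 6/23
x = -4/23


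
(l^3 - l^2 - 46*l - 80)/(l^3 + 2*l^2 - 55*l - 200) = (l + 2)/(l + 5)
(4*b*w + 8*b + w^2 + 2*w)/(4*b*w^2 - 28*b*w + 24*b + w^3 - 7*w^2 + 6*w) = (w + 2)/(w^2 - 7*w + 6)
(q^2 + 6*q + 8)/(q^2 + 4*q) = (q + 2)/q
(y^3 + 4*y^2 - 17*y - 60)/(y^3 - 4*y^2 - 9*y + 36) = (y + 5)/(y - 3)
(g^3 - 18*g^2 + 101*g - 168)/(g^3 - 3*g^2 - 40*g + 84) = (g^2 - 11*g + 24)/(g^2 + 4*g - 12)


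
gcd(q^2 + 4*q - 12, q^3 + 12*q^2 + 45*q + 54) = q + 6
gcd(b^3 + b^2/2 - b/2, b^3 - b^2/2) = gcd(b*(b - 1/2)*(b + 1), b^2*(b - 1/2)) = b^2 - b/2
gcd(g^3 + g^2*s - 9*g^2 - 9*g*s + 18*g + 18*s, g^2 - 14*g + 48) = g - 6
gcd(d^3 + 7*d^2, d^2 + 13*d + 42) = d + 7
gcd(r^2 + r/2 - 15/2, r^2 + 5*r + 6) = r + 3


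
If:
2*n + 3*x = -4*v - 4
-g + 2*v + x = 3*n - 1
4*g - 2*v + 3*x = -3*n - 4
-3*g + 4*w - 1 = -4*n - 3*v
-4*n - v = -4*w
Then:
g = -29/27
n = 2/27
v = -19/27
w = -11/108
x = -4/9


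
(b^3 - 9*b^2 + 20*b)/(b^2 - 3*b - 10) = b*(b - 4)/(b + 2)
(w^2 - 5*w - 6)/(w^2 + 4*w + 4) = (w^2 - 5*w - 6)/(w^2 + 4*w + 4)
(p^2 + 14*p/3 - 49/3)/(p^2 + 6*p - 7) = (p - 7/3)/(p - 1)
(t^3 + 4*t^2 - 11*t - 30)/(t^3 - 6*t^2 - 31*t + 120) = (t + 2)/(t - 8)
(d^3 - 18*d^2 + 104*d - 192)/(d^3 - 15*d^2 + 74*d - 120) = (d - 8)/(d - 5)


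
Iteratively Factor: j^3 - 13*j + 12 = (j - 3)*(j^2 + 3*j - 4) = (j - 3)*(j + 4)*(j - 1)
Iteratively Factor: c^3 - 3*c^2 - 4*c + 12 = (c + 2)*(c^2 - 5*c + 6) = (c - 2)*(c + 2)*(c - 3)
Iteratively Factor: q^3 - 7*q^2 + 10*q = (q - 5)*(q^2 - 2*q) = q*(q - 5)*(q - 2)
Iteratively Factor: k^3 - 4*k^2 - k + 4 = (k + 1)*(k^2 - 5*k + 4) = (k - 1)*(k + 1)*(k - 4)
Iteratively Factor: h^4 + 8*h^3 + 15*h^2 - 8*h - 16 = (h + 1)*(h^3 + 7*h^2 + 8*h - 16) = (h - 1)*(h + 1)*(h^2 + 8*h + 16) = (h - 1)*(h + 1)*(h + 4)*(h + 4)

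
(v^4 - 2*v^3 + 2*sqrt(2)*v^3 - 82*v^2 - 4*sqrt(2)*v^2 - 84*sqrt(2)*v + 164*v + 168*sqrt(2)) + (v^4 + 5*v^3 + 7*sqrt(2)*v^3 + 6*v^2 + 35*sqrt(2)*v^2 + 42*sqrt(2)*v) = 2*v^4 + 3*v^3 + 9*sqrt(2)*v^3 - 76*v^2 + 31*sqrt(2)*v^2 - 42*sqrt(2)*v + 164*v + 168*sqrt(2)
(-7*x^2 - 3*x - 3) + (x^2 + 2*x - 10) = -6*x^2 - x - 13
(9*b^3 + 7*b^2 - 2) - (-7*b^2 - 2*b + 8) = 9*b^3 + 14*b^2 + 2*b - 10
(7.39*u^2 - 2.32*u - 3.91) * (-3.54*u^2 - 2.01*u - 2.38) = -26.1606*u^4 - 6.6411*u^3 + 0.916400000000002*u^2 + 13.3807*u + 9.3058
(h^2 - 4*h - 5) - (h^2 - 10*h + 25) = 6*h - 30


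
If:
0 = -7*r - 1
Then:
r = -1/7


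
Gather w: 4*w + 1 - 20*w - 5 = -16*w - 4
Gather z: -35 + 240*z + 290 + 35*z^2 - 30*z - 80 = 35*z^2 + 210*z + 175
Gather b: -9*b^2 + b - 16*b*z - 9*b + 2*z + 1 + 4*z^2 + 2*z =-9*b^2 + b*(-16*z - 8) + 4*z^2 + 4*z + 1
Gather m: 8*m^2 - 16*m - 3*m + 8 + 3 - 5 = 8*m^2 - 19*m + 6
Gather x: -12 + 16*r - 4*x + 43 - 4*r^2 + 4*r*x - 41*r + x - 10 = -4*r^2 - 25*r + x*(4*r - 3) + 21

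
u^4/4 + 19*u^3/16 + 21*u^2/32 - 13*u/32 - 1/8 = (u/4 + 1)*(u - 1/2)*(u + 1/4)*(u + 1)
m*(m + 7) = m^2 + 7*m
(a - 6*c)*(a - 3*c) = a^2 - 9*a*c + 18*c^2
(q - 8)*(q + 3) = q^2 - 5*q - 24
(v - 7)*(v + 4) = v^2 - 3*v - 28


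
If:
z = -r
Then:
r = -z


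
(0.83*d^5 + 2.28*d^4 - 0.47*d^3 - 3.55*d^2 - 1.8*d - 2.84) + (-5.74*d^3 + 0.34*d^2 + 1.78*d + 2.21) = 0.83*d^5 + 2.28*d^4 - 6.21*d^3 - 3.21*d^2 - 0.02*d - 0.63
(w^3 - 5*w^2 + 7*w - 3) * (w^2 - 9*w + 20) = w^5 - 14*w^4 + 72*w^3 - 166*w^2 + 167*w - 60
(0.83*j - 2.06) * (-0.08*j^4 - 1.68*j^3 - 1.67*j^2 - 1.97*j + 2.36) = -0.0664*j^5 - 1.2296*j^4 + 2.0747*j^3 + 1.8051*j^2 + 6.017*j - 4.8616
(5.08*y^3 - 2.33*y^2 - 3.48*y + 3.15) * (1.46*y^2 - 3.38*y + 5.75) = 7.4168*y^5 - 20.5722*y^4 + 32.0046*y^3 + 2.9639*y^2 - 30.657*y + 18.1125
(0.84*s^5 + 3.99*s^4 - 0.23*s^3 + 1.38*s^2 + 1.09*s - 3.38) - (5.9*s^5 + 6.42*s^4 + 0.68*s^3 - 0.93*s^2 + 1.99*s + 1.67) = -5.06*s^5 - 2.43*s^4 - 0.91*s^3 + 2.31*s^2 - 0.9*s - 5.05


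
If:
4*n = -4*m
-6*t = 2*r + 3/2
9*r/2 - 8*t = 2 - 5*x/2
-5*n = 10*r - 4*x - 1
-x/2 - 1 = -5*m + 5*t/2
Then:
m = 347/7120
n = -347/7120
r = 165/2848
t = -767/2848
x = -473/2848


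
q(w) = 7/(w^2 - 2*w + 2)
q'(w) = 7*(2 - 2*w)/(w^2 - 2*w + 2)^2 = 14*(1 - w)/(w^2 - 2*w + 2)^2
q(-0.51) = 2.13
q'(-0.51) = 1.96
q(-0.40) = 2.36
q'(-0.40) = 2.24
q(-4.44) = 0.23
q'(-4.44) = 0.08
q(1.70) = 4.70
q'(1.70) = -4.41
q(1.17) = 6.80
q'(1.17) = -2.25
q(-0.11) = 3.14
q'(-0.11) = 3.12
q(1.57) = 5.28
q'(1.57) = -4.55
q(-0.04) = 3.36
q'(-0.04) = 3.36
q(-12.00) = 0.04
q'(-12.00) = 0.01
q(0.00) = 3.50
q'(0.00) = 3.50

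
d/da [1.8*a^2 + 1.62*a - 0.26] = 3.6*a + 1.62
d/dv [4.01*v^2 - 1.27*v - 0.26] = 8.02*v - 1.27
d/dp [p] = 1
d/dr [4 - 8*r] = -8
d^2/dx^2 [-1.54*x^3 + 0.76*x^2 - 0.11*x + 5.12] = 1.52 - 9.24*x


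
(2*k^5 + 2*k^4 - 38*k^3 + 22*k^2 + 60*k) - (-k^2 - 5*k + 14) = 2*k^5 + 2*k^4 - 38*k^3 + 23*k^2 + 65*k - 14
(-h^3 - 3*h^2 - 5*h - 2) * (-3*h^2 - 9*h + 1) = 3*h^5 + 18*h^4 + 41*h^3 + 48*h^2 + 13*h - 2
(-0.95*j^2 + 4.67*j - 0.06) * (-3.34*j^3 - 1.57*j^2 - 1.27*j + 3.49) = 3.173*j^5 - 14.1063*j^4 - 5.925*j^3 - 9.1522*j^2 + 16.3745*j - 0.2094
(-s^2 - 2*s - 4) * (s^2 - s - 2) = -s^4 - s^3 + 8*s + 8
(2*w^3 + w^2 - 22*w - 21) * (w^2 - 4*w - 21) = 2*w^5 - 7*w^4 - 68*w^3 + 46*w^2 + 546*w + 441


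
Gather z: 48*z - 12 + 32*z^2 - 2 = 32*z^2 + 48*z - 14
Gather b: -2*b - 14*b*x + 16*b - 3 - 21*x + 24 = b*(14 - 14*x) - 21*x + 21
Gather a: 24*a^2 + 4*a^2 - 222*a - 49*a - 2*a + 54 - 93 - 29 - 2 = 28*a^2 - 273*a - 70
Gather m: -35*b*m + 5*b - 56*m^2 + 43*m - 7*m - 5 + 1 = 5*b - 56*m^2 + m*(36 - 35*b) - 4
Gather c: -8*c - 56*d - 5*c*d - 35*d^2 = c*(-5*d - 8) - 35*d^2 - 56*d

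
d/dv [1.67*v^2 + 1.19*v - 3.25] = 3.34*v + 1.19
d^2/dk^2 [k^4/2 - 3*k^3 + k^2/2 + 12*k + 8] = 6*k^2 - 18*k + 1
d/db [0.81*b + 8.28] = 0.810000000000000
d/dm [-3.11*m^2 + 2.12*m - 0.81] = 2.12 - 6.22*m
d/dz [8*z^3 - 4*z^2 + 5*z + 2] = 24*z^2 - 8*z + 5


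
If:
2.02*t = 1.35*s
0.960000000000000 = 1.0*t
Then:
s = 1.44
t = 0.96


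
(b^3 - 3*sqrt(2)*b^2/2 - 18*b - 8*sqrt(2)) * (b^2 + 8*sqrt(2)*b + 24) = b^5 + 13*sqrt(2)*b^4/2 - 18*b^3 - 188*sqrt(2)*b^2 - 560*b - 192*sqrt(2)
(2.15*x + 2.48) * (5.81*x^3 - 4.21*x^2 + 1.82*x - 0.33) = 12.4915*x^4 + 5.3573*x^3 - 6.5278*x^2 + 3.8041*x - 0.8184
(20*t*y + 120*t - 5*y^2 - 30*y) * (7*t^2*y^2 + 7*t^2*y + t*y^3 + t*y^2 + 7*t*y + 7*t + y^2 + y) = 140*t^3*y^3 + 980*t^3*y^2 + 840*t^3*y - 15*t^2*y^4 - 105*t^2*y^3 + 50*t^2*y^2 + 980*t^2*y + 840*t^2 - 5*t*y^5 - 35*t*y^4 - 45*t*y^3 - 105*t*y^2 - 90*t*y - 5*y^4 - 35*y^3 - 30*y^2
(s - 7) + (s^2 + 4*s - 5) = s^2 + 5*s - 12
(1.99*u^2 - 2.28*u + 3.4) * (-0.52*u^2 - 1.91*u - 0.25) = -1.0348*u^4 - 2.6153*u^3 + 2.0893*u^2 - 5.924*u - 0.85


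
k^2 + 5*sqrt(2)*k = k*(k + 5*sqrt(2))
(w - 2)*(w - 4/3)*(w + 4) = w^3 + 2*w^2/3 - 32*w/3 + 32/3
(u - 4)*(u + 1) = u^2 - 3*u - 4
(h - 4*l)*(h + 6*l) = h^2 + 2*h*l - 24*l^2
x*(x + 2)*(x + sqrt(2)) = x^3 + sqrt(2)*x^2 + 2*x^2 + 2*sqrt(2)*x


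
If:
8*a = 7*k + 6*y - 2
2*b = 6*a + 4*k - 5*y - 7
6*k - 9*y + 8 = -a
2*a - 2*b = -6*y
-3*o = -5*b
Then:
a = 1561/55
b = 4276/55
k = 1024/55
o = 4276/33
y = 181/11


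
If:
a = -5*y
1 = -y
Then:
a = 5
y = -1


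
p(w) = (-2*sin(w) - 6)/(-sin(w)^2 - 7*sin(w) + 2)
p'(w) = (2*sin(w)*cos(w) + 7*cos(w))*(-2*sin(w) - 6)/(-sin(w)^2 - 7*sin(w) + 2)^2 - 2*cos(w)/(-sin(w)^2 - 7*sin(w) + 2) = 2*(-6*sin(w) + cos(w)^2 - 24)*cos(w)/(sin(w)^2 + 7*sin(w) - 2)^2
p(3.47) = -1.29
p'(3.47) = 2.32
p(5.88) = -1.14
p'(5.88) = -1.81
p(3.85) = -0.77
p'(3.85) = 0.79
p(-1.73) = -0.51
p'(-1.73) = 0.09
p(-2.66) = -1.01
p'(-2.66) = 1.43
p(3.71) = -0.90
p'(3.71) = 1.13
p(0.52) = 4.05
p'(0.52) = -15.30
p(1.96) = 1.47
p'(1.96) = 0.78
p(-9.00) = -1.10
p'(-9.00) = 1.70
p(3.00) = -6.33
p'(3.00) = 48.00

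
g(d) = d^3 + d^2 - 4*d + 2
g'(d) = 3*d^2 + 2*d - 4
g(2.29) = 10.09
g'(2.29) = 16.31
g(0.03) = 1.88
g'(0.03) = -3.94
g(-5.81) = -137.13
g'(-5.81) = 85.65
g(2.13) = 7.68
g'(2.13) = 13.87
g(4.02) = 67.05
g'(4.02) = 52.52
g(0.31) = 0.89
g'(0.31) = -3.09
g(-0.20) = 2.83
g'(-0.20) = -4.28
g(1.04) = 0.05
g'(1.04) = 1.32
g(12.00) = 1826.00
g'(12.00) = 452.00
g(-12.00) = -1534.00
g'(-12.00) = 404.00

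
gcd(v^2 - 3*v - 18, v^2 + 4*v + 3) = v + 3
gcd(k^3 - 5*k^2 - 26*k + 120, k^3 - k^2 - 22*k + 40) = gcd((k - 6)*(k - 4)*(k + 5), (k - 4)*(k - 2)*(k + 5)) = k^2 + k - 20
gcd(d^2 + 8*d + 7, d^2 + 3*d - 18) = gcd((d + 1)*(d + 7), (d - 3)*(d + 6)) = 1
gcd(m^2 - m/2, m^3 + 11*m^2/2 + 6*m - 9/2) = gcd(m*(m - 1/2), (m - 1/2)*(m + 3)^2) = m - 1/2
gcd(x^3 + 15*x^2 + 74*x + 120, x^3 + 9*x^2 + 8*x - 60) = x^2 + 11*x + 30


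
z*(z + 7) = z^2 + 7*z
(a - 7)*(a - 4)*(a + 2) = a^3 - 9*a^2 + 6*a + 56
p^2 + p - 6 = (p - 2)*(p + 3)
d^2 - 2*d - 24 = (d - 6)*(d + 4)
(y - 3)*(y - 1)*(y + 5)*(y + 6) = y^4 + 7*y^3 - 11*y^2 - 87*y + 90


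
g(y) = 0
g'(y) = 0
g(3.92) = 0.00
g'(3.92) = 0.00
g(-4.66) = 0.00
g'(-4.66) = 0.00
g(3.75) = 0.00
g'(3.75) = 0.00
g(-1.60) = 0.00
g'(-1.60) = 0.00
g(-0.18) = 0.00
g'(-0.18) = 0.00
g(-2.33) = 0.00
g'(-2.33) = 0.00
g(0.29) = 0.00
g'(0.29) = 0.00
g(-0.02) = 0.00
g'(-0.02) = 0.00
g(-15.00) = 0.00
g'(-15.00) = 0.00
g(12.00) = 0.00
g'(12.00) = 0.00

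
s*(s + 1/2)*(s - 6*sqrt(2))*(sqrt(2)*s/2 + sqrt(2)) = sqrt(2)*s^4/2 - 6*s^3 + 5*sqrt(2)*s^3/4 - 15*s^2 + sqrt(2)*s^2/2 - 6*s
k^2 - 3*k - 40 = (k - 8)*(k + 5)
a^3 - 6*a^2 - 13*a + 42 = (a - 7)*(a - 2)*(a + 3)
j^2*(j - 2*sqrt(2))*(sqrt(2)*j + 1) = sqrt(2)*j^4 - 3*j^3 - 2*sqrt(2)*j^2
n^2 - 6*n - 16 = (n - 8)*(n + 2)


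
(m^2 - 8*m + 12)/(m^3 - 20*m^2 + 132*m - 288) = (m - 2)/(m^2 - 14*m + 48)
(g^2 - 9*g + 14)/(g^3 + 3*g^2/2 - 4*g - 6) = 2*(g - 7)/(2*g^2 + 7*g + 6)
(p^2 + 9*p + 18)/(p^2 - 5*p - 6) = (p^2 + 9*p + 18)/(p^2 - 5*p - 6)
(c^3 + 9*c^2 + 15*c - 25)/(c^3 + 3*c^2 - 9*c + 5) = (c + 5)/(c - 1)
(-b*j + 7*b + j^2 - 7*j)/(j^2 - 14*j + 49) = (-b + j)/(j - 7)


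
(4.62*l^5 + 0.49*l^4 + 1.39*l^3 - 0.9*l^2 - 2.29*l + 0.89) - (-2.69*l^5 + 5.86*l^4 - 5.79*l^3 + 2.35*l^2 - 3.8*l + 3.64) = 7.31*l^5 - 5.37*l^4 + 7.18*l^3 - 3.25*l^2 + 1.51*l - 2.75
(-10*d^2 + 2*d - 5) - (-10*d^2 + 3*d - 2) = -d - 3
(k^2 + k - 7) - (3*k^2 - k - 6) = -2*k^2 + 2*k - 1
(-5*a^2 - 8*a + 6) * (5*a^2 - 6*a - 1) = -25*a^4 - 10*a^3 + 83*a^2 - 28*a - 6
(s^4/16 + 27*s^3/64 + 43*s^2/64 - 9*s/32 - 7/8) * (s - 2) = s^5/16 + 19*s^4/64 - 11*s^3/64 - 13*s^2/8 - 5*s/16 + 7/4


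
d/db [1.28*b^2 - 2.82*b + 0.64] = 2.56*b - 2.82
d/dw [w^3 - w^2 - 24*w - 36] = 3*w^2 - 2*w - 24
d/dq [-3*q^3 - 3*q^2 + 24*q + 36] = -9*q^2 - 6*q + 24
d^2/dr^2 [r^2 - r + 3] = 2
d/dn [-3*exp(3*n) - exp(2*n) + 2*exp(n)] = (-9*exp(2*n) - 2*exp(n) + 2)*exp(n)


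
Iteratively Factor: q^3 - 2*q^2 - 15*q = (q)*(q^2 - 2*q - 15) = q*(q + 3)*(q - 5)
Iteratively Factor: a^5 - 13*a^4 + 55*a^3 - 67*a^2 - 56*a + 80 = (a + 1)*(a^4 - 14*a^3 + 69*a^2 - 136*a + 80) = (a - 4)*(a + 1)*(a^3 - 10*a^2 + 29*a - 20) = (a - 4)*(a - 1)*(a + 1)*(a^2 - 9*a + 20) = (a - 5)*(a - 4)*(a - 1)*(a + 1)*(a - 4)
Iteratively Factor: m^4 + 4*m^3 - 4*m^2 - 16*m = (m)*(m^3 + 4*m^2 - 4*m - 16) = m*(m + 2)*(m^2 + 2*m - 8) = m*(m + 2)*(m + 4)*(m - 2)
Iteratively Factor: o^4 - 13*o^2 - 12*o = (o)*(o^3 - 13*o - 12) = o*(o - 4)*(o^2 + 4*o + 3) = o*(o - 4)*(o + 1)*(o + 3)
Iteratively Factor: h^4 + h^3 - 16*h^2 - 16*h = (h + 1)*(h^3 - 16*h) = (h - 4)*(h + 1)*(h^2 + 4*h) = h*(h - 4)*(h + 1)*(h + 4)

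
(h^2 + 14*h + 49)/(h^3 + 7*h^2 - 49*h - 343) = 1/(h - 7)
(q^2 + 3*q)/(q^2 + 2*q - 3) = q/(q - 1)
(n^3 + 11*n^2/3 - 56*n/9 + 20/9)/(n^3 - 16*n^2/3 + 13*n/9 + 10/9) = (3*n^2 + 13*n - 10)/(3*n^2 - 14*n - 5)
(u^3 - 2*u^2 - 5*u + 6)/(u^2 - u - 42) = (-u^3 + 2*u^2 + 5*u - 6)/(-u^2 + u + 42)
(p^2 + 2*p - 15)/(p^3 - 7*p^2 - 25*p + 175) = (p - 3)/(p^2 - 12*p + 35)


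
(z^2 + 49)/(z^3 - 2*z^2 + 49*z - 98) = 1/(z - 2)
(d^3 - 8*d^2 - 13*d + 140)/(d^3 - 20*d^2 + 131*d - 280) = (d + 4)/(d - 8)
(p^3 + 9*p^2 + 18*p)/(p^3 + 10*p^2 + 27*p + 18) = p/(p + 1)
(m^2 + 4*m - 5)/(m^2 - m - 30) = (m - 1)/(m - 6)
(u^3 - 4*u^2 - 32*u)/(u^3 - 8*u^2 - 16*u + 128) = u/(u - 4)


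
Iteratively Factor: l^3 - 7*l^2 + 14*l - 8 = (l - 4)*(l^2 - 3*l + 2) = (l - 4)*(l - 2)*(l - 1)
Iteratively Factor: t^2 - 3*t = (t)*(t - 3)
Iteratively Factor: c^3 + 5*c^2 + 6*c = (c + 2)*(c^2 + 3*c) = c*(c + 2)*(c + 3)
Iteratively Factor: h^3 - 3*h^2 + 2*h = (h - 2)*(h^2 - h) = (h - 2)*(h - 1)*(h)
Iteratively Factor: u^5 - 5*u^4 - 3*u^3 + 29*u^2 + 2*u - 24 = (u + 2)*(u^4 - 7*u^3 + 11*u^2 + 7*u - 12) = (u - 4)*(u + 2)*(u^3 - 3*u^2 - u + 3) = (u - 4)*(u - 3)*(u + 2)*(u^2 - 1) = (u - 4)*(u - 3)*(u + 1)*(u + 2)*(u - 1)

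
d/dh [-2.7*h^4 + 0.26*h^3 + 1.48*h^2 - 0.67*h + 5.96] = -10.8*h^3 + 0.78*h^2 + 2.96*h - 0.67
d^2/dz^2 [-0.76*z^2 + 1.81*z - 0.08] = -1.52000000000000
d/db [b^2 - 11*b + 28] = 2*b - 11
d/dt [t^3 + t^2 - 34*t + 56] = 3*t^2 + 2*t - 34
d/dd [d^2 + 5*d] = 2*d + 5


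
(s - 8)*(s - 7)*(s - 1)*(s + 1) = s^4 - 15*s^3 + 55*s^2 + 15*s - 56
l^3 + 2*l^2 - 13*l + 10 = (l - 2)*(l - 1)*(l + 5)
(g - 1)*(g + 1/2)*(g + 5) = g^3 + 9*g^2/2 - 3*g - 5/2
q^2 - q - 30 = (q - 6)*(q + 5)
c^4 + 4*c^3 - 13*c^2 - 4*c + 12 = (c - 2)*(c - 1)*(c + 1)*(c + 6)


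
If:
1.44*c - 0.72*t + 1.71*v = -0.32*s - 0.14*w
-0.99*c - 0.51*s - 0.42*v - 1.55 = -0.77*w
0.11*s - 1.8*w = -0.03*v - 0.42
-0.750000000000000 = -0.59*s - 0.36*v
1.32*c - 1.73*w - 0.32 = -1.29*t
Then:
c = -2.41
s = -0.83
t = 3.04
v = 3.45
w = 0.24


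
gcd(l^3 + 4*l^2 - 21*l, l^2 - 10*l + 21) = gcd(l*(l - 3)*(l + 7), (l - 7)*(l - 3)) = l - 3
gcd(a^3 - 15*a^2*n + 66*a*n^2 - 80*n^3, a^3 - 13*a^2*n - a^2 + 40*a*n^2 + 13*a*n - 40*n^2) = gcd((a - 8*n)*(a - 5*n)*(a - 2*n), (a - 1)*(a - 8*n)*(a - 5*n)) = a^2 - 13*a*n + 40*n^2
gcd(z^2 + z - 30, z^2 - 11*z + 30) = z - 5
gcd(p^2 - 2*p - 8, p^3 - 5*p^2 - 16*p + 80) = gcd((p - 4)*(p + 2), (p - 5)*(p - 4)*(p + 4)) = p - 4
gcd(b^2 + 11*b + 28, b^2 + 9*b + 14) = b + 7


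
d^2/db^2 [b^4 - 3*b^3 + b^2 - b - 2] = 12*b^2 - 18*b + 2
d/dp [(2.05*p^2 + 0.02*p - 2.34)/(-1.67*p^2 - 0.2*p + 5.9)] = (-0.3766*p^2 + 16.3744*p - 0.35)/(2.7889*p^4 + 0.668*p^3 - 19.666*p^2 - 2.36*p + 34.81)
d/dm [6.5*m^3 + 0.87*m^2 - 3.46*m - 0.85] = 19.5*m^2 + 1.74*m - 3.46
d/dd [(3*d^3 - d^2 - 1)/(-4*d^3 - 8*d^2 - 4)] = d*(-7*d^3 - 12*d - 2)/(4*(d^6 + 4*d^5 + 4*d^4 + 2*d^3 + 4*d^2 + 1))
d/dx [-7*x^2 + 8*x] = 8 - 14*x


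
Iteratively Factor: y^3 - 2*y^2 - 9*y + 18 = (y - 2)*(y^2 - 9) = (y - 2)*(y + 3)*(y - 3)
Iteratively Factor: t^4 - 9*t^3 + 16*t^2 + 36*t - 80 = (t - 4)*(t^3 - 5*t^2 - 4*t + 20) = (t - 5)*(t - 4)*(t^2 - 4) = (t - 5)*(t - 4)*(t + 2)*(t - 2)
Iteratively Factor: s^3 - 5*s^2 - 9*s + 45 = (s - 5)*(s^2 - 9) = (s - 5)*(s + 3)*(s - 3)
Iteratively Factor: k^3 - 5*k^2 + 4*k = (k - 1)*(k^2 - 4*k) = (k - 4)*(k - 1)*(k)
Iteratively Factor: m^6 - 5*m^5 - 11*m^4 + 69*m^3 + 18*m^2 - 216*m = (m - 4)*(m^5 - m^4 - 15*m^3 + 9*m^2 + 54*m) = (m - 4)*(m - 3)*(m^4 + 2*m^3 - 9*m^2 - 18*m) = (m - 4)*(m - 3)^2*(m^3 + 5*m^2 + 6*m) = (m - 4)*(m - 3)^2*(m + 2)*(m^2 + 3*m) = (m - 4)*(m - 3)^2*(m + 2)*(m + 3)*(m)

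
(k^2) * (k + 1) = k^3 + k^2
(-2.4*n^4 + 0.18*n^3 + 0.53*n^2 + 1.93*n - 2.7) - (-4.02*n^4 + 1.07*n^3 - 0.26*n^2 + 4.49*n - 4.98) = 1.62*n^4 - 0.89*n^3 + 0.79*n^2 - 2.56*n + 2.28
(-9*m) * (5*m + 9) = -45*m^2 - 81*m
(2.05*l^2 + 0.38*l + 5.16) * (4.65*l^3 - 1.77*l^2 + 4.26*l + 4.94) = 9.5325*l^5 - 1.8615*l^4 + 32.0544*l^3 + 2.6126*l^2 + 23.8588*l + 25.4904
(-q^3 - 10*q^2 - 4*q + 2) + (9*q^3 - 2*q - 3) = 8*q^3 - 10*q^2 - 6*q - 1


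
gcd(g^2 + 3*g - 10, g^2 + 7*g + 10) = g + 5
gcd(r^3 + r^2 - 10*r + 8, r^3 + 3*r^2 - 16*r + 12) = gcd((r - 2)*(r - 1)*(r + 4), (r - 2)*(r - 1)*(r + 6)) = r^2 - 3*r + 2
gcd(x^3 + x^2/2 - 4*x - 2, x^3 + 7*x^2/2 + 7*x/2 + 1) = x^2 + 5*x/2 + 1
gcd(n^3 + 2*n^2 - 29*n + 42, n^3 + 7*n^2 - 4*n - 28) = n^2 + 5*n - 14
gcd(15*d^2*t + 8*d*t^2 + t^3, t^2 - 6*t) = t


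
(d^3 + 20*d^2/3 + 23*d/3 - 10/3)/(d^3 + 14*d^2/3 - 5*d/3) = (d + 2)/d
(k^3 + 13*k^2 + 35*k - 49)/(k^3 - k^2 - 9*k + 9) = (k^2 + 14*k + 49)/(k^2 - 9)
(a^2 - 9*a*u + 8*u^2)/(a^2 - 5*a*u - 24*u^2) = (a - u)/(a + 3*u)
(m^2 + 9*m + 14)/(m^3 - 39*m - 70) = (m + 7)/(m^2 - 2*m - 35)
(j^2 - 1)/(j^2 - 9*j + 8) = (j + 1)/(j - 8)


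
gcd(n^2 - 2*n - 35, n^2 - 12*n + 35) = n - 7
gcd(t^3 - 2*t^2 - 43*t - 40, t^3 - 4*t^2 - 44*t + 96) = t - 8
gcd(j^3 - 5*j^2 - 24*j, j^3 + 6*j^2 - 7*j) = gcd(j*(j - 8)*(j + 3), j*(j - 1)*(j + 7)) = j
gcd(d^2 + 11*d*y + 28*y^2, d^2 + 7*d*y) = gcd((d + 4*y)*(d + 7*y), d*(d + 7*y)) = d + 7*y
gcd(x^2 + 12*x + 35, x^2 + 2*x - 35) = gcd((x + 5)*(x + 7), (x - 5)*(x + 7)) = x + 7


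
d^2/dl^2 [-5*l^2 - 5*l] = -10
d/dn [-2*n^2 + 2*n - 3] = 2 - 4*n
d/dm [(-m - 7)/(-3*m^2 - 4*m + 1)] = (3*m^2 + 4*m - 2*(m + 7)*(3*m + 2) - 1)/(3*m^2 + 4*m - 1)^2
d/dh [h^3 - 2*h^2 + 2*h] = 3*h^2 - 4*h + 2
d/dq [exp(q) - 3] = exp(q)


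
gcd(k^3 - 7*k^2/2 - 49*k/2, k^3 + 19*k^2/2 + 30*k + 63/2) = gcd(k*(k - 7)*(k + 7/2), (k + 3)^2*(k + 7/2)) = k + 7/2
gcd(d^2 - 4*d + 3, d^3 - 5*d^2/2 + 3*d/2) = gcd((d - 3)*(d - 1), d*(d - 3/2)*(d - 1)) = d - 1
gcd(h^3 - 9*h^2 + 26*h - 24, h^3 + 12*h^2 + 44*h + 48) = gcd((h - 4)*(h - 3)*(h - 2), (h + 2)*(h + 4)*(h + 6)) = 1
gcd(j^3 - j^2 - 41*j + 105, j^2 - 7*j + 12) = j - 3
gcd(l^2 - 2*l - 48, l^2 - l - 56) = l - 8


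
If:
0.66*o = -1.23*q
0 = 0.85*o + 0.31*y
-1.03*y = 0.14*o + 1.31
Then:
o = 0.49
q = -0.26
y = -1.34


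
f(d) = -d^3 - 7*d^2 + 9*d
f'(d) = -3*d^2 - 14*d + 9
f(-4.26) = -88.06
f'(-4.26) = 14.20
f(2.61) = -41.97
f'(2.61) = -47.98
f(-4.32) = -88.90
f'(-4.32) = 13.49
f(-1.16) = -18.30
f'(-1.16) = 21.20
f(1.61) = -7.83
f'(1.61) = -21.32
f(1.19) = -0.89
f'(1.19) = -11.91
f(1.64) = -8.48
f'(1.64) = -22.03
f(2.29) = -28.11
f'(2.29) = -38.79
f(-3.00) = -63.00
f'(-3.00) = 24.00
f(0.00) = 0.00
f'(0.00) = 9.00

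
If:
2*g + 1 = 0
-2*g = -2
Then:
No Solution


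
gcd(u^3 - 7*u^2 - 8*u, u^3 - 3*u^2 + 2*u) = u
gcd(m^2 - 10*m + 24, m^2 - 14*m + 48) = m - 6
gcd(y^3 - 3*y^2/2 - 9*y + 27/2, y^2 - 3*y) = y - 3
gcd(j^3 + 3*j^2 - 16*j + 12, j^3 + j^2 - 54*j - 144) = j + 6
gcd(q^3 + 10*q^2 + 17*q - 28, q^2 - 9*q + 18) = 1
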